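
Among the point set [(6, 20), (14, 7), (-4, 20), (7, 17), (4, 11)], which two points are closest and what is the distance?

Computing all pairwise distances among 5 points:

d((6, 20), (14, 7)) = 15.2643
d((6, 20), (-4, 20)) = 10.0
d((6, 20), (7, 17)) = 3.1623 <-- minimum
d((6, 20), (4, 11)) = 9.2195
d((14, 7), (-4, 20)) = 22.2036
d((14, 7), (7, 17)) = 12.2066
d((14, 7), (4, 11)) = 10.7703
d((-4, 20), (7, 17)) = 11.4018
d((-4, 20), (4, 11)) = 12.0416
d((7, 17), (4, 11)) = 6.7082

Closest pair: (6, 20) and (7, 17) with distance 3.1623

The closest pair is (6, 20) and (7, 17) with Euclidean distance 3.1623. For 5 points, brute-force pairwise comparison is shown above. For large n, the divide-and-conquer algorithm (sort by x, recurse on halves, check the dividing strip) achieves O(n log n).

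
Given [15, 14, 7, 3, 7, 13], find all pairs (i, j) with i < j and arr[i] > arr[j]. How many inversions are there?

Finding inversions in [15, 14, 7, 3, 7, 13]:

(0, 1): arr[0]=15 > arr[1]=14
(0, 2): arr[0]=15 > arr[2]=7
(0, 3): arr[0]=15 > arr[3]=3
(0, 4): arr[0]=15 > arr[4]=7
(0, 5): arr[0]=15 > arr[5]=13
(1, 2): arr[1]=14 > arr[2]=7
(1, 3): arr[1]=14 > arr[3]=3
(1, 4): arr[1]=14 > arr[4]=7
(1, 5): arr[1]=14 > arr[5]=13
(2, 3): arr[2]=7 > arr[3]=3

Total inversions: 10

The array has 10 inversion(s): (0,1), (0,2), (0,3), (0,4), (0,5), (1,2), (1,3), (1,4), (1,5), (2,3). Each pair (i,j) satisfies i < j and arr[i] > arr[j].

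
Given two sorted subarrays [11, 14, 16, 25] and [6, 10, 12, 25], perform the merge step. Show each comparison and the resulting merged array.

Merging process:

Compare 11 vs 6: take 6 from right. Merged: [6]
Compare 11 vs 10: take 10 from right. Merged: [6, 10]
Compare 11 vs 12: take 11 from left. Merged: [6, 10, 11]
Compare 14 vs 12: take 12 from right. Merged: [6, 10, 11, 12]
Compare 14 vs 25: take 14 from left. Merged: [6, 10, 11, 12, 14]
Compare 16 vs 25: take 16 from left. Merged: [6, 10, 11, 12, 14, 16]
Compare 25 vs 25: take 25 from left. Merged: [6, 10, 11, 12, 14, 16, 25]
Append remaining from right: [25]. Merged: [6, 10, 11, 12, 14, 16, 25, 25]

Final merged array: [6, 10, 11, 12, 14, 16, 25, 25]
Total comparisons: 7

The merged array is [6, 10, 11, 12, 14, 16, 25, 25], requiring 7 comparisons. The merge step runs in O(n) time where n is the total number of elements.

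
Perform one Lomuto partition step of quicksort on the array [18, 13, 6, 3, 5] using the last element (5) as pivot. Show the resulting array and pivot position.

Lomuto partition with pivot = 5:

Initial array: [18, 13, 6, 3, 5]

arr[0]=18 > 5: no swap
arr[1]=13 > 5: no swap
arr[2]=6 > 5: no swap
arr[3]=3 <= 5: swap with position 0, array becomes [3, 13, 6, 18, 5]

Place pivot at position 1: [3, 5, 6, 18, 13]
Pivot position: 1

After partitioning with pivot 5, the array becomes [3, 5, 6, 18, 13]. The pivot is placed at index 1. All elements to the left of the pivot are <= 5, and all elements to the right are > 5.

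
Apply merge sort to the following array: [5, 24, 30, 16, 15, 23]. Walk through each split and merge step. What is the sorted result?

Merge sort trace:

Split: [5, 24, 30, 16, 15, 23] -> [5, 24, 30] and [16, 15, 23]
  Split: [5, 24, 30] -> [5] and [24, 30]
    Split: [24, 30] -> [24] and [30]
    Merge: [24] + [30] -> [24, 30]
  Merge: [5] + [24, 30] -> [5, 24, 30]
  Split: [16, 15, 23] -> [16] and [15, 23]
    Split: [15, 23] -> [15] and [23]
    Merge: [15] + [23] -> [15, 23]
  Merge: [16] + [15, 23] -> [15, 16, 23]
Merge: [5, 24, 30] + [15, 16, 23] -> [5, 15, 16, 23, 24, 30]

Final sorted array: [5, 15, 16, 23, 24, 30]

The merge sort proceeds by recursively splitting the array and merging sorted halves.
After all merges, the sorted array is [5, 15, 16, 23, 24, 30].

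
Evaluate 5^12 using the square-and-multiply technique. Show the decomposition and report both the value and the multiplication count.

Computing 5^12 by squaring (build up from 5^1; each line after the first costs one multiplication):

5^1 = 5
5^2 = (5^1)^2 = 5^2 = 25
5^3 = 5 * 5^2 = 5 * 25 = 125
5^6 = (5^3)^2 = 125^2 = 15625
5^12 = (5^6)^2 = 15625^2 = 244140625

Result: 244140625
Multiplications needed: 4 (4 lines after 5^1)

5^12 = 244140625. Using exponentiation by squaring, this requires 4 multiplications. The key idea: if the exponent is even, square the half-power; if odd, multiply by the base once.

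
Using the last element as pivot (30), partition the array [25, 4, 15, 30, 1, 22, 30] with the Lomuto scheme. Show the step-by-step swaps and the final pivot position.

Lomuto partition with pivot = 30:

Initial array: [25, 4, 15, 30, 1, 22, 30]

arr[0]=25 <= 30: swap with position 0, array becomes [25, 4, 15, 30, 1, 22, 30]
arr[1]=4 <= 30: swap with position 1, array becomes [25, 4, 15, 30, 1, 22, 30]
arr[2]=15 <= 30: swap with position 2, array becomes [25, 4, 15, 30, 1, 22, 30]
arr[3]=30 <= 30: swap with position 3, array becomes [25, 4, 15, 30, 1, 22, 30]
arr[4]=1 <= 30: swap with position 4, array becomes [25, 4, 15, 30, 1, 22, 30]
arr[5]=22 <= 30: swap with position 5, array becomes [25, 4, 15, 30, 1, 22, 30]

Place pivot at position 6: [25, 4, 15, 30, 1, 22, 30]
Pivot position: 6

After partitioning with pivot 30, the array becomes [25, 4, 15, 30, 1, 22, 30]. The pivot is placed at index 6. All elements to the left of the pivot are <= 30, and all elements to the right are > 30.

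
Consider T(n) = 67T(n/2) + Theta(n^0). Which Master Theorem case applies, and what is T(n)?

Master Theorem for T(n) = 67T(n/2) + O(n^0):

a = 67, b = 2, c = 0
log_b(a) = log_2(67) = 6.0661

Case 1: c = 0 < log_2(67) = 6.0661
T(n) = O(n^(log_2 67))

For T(n) = 67T(n/2) + O(n^0): log_2(67) = 6.0661. This is Case 1 of the Master Theorem (c < log_b(a), work dominated by leaves), giving O(n^(log_2 67)).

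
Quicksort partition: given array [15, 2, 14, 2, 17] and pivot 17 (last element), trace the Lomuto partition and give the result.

Lomuto partition with pivot = 17:

Initial array: [15, 2, 14, 2, 17]

arr[0]=15 <= 17: swap with position 0, array becomes [15, 2, 14, 2, 17]
arr[1]=2 <= 17: swap with position 1, array becomes [15, 2, 14, 2, 17]
arr[2]=14 <= 17: swap with position 2, array becomes [15, 2, 14, 2, 17]
arr[3]=2 <= 17: swap with position 3, array becomes [15, 2, 14, 2, 17]

Place pivot at position 4: [15, 2, 14, 2, 17]
Pivot position: 4

After partitioning with pivot 17, the array becomes [15, 2, 14, 2, 17]. The pivot is placed at index 4. All elements to the left of the pivot are <= 17, and all elements to the right are > 17.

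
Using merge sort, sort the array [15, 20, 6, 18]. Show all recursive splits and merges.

Merge sort trace:

Split: [15, 20, 6, 18] -> [15, 20] and [6, 18]
  Split: [15, 20] -> [15] and [20]
  Merge: [15] + [20] -> [15, 20]
  Split: [6, 18] -> [6] and [18]
  Merge: [6] + [18] -> [6, 18]
Merge: [15, 20] + [6, 18] -> [6, 15, 18, 20]

Final sorted array: [6, 15, 18, 20]

The merge sort proceeds by recursively splitting the array and merging sorted halves.
After all merges, the sorted array is [6, 15, 18, 20].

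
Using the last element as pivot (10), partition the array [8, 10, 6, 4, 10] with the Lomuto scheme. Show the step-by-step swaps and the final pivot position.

Lomuto partition with pivot = 10:

Initial array: [8, 10, 6, 4, 10]

arr[0]=8 <= 10: swap with position 0, array becomes [8, 10, 6, 4, 10]
arr[1]=10 <= 10: swap with position 1, array becomes [8, 10, 6, 4, 10]
arr[2]=6 <= 10: swap with position 2, array becomes [8, 10, 6, 4, 10]
arr[3]=4 <= 10: swap with position 3, array becomes [8, 10, 6, 4, 10]

Place pivot at position 4: [8, 10, 6, 4, 10]
Pivot position: 4

After partitioning with pivot 10, the array becomes [8, 10, 6, 4, 10]. The pivot is placed at index 4. All elements to the left of the pivot are <= 10, and all elements to the right are > 10.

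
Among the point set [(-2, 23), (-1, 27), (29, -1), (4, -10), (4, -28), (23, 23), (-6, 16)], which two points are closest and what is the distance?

Computing all pairwise distances among 7 points:

d((-2, 23), (-1, 27)) = 4.1231 <-- minimum
d((-2, 23), (29, -1)) = 39.2046
d((-2, 23), (4, -10)) = 33.541
d((-2, 23), (4, -28)) = 51.3517
d((-2, 23), (23, 23)) = 25.0
d((-2, 23), (-6, 16)) = 8.0623
d((-1, 27), (29, -1)) = 41.0366
d((-1, 27), (4, -10)) = 37.3363
d((-1, 27), (4, -28)) = 55.2268
d((-1, 27), (23, 23)) = 24.3311
d((-1, 27), (-6, 16)) = 12.083
d((29, -1), (4, -10)) = 26.5707
d((29, -1), (4, -28)) = 36.7967
d((29, -1), (23, 23)) = 24.7386
d((29, -1), (-6, 16)) = 38.9102
d((4, -10), (4, -28)) = 18.0
d((4, -10), (23, 23)) = 38.0789
d((4, -10), (-6, 16)) = 27.8568
d((4, -28), (23, 23)) = 54.4243
d((4, -28), (-6, 16)) = 45.1221
d((23, 23), (-6, 16)) = 29.8329

Closest pair: (-2, 23) and (-1, 27) with distance 4.1231

The closest pair is (-2, 23) and (-1, 27) with Euclidean distance 4.1231. For 7 points, brute-force pairwise comparison is shown above. For large n, the divide-and-conquer algorithm (sort by x, recurse on halves, check the dividing strip) achieves O(n log n).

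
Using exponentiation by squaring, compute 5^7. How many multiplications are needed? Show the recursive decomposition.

Computing 5^7 by squaring (build up from 5^1; each line after the first costs one multiplication):

5^1 = 5
5^2 = (5^1)^2 = 5^2 = 25
5^3 = 5 * 5^2 = 5 * 25 = 125
5^6 = (5^3)^2 = 125^2 = 15625
5^7 = 5 * 5^6 = 5 * 15625 = 78125

Result: 78125
Multiplications needed: 4 (4 lines after 5^1)

5^7 = 78125. Using exponentiation by squaring, this requires 4 multiplications. The key idea: if the exponent is even, square the half-power; if odd, multiply by the base once.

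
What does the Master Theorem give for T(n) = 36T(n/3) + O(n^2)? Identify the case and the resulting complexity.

Master Theorem for T(n) = 36T(n/3) + O(n^2):

a = 36, b = 3, c = 2
log_b(a) = log_3(36) = 3.2619

Case 1: c = 2 < log_3(36) = 3.2619
T(n) = O(n^(log_3 36))

For T(n) = 36T(n/3) + O(n^2): log_3(36) = 3.2619. This is Case 1 of the Master Theorem (c < log_b(a), work dominated by leaves), giving O(n^(log_3 36)).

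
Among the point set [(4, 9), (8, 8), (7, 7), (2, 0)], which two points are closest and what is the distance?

Computing all pairwise distances among 4 points:

d((4, 9), (8, 8)) = 4.1231
d((4, 9), (7, 7)) = 3.6056
d((4, 9), (2, 0)) = 9.2195
d((8, 8), (7, 7)) = 1.4142 <-- minimum
d((8, 8), (2, 0)) = 10.0
d((7, 7), (2, 0)) = 8.6023

Closest pair: (8, 8) and (7, 7) with distance 1.4142

The closest pair is (8, 8) and (7, 7) with Euclidean distance 1.4142. For 4 points, brute-force pairwise comparison is shown above. For large n, the divide-and-conquer algorithm (sort by x, recurse on halves, check the dividing strip) achieves O(n log n).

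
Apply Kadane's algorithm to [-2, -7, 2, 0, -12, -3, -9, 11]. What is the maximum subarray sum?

Using Kadane's algorithm on [-2, -7, 2, 0, -12, -3, -9, 11]:

Scanning through the array:
Position 1 (value -7): max_ending_here = -7, max_so_far = -2
Position 2 (value 2): max_ending_here = 2, max_so_far = 2
Position 3 (value 0): max_ending_here = 2, max_so_far = 2
Position 4 (value -12): max_ending_here = -10, max_so_far = 2
Position 5 (value -3): max_ending_here = -3, max_so_far = 2
Position 6 (value -9): max_ending_here = -9, max_so_far = 2
Position 7 (value 11): max_ending_here = 11, max_so_far = 11

Maximum subarray: [11]
Maximum sum: 11

The maximum subarray is [11] with sum 11. This subarray runs from index 7 to index 7.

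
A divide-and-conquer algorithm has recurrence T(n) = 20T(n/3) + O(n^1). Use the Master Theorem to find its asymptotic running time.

Master Theorem for T(n) = 20T(n/3) + O(n^1):

a = 20, b = 3, c = 1
log_b(a) = log_3(20) = 2.7268

Case 1: c = 1 < log_3(20) = 2.7268
T(n) = O(n^(log_3 20))

For T(n) = 20T(n/3) + O(n^1): log_3(20) = 2.7268. This is Case 1 of the Master Theorem (c < log_b(a), work dominated by leaves), giving O(n^(log_3 20)).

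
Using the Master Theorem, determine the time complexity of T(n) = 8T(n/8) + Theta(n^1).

Master Theorem for T(n) = 8T(n/8) + O(n^1):

a = 8, b = 8, c = 1
log_b(a) = log_8(8) = 1.0000

Case 2: c = 1 = log_8(8) = 1.0000
T(n) = O(n^1 log n) = O(n log n)

For T(n) = 8T(n/8) + O(n^1): log_8(8) = 1.0000. This is Case 2 of the Master Theorem (c = log_b(a), equal work at all levels), giving O(n log n).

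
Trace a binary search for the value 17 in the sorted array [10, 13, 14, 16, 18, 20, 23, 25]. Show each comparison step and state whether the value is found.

Binary search for 17 in [10, 13, 14, 16, 18, 20, 23, 25]:

lo=0, hi=7, mid=3, arr[mid]=16 -> 16 < 17, search right half
lo=4, hi=7, mid=5, arr[mid]=20 -> 20 > 17, search left half
lo=4, hi=4, mid=4, arr[mid]=18 -> 18 > 17, search left half
lo=4 > hi=3, target 17 not found

Binary search determines that 17 is not in the array after 3 comparisons. The search space was exhausted without finding the target.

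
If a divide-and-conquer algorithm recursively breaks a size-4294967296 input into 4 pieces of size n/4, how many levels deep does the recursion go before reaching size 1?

For divide and conquer with division factor 4:

Problem sizes at each level:
Level 0: 4294967296
Level 1: 1073741824
Level 2: 268435456
Level 3: 67108864
Level 4: 16777216
Level 5: 4194304
Level 6: 1048576
Level 7: 262144
Level 8: 65536
Level 9: 16384
Level 10: 4096
Level 11: 1024
Level 12: 256
Level 13: 64
Level 14: 16
Level 15: 4
Level 16: 1

The root is level 0 and the size-1 base case is level 16 (the tree spans levels 0 through 16, i.e. 17 levels counting the root), so the depth is the number of divisions: log_4(4294967296) = 16

The recursion tree depth is log_4(4294967296) = 16. At each level, the problem size is divided by 4, so it takes 16 divisions to reduce to a base case of size 1. The algorithm makes 4 recursive calls at each level.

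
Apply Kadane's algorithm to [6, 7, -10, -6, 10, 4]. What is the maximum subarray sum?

Using Kadane's algorithm on [6, 7, -10, -6, 10, 4]:

Scanning through the array:
Position 1 (value 7): max_ending_here = 13, max_so_far = 13
Position 2 (value -10): max_ending_here = 3, max_so_far = 13
Position 3 (value -6): max_ending_here = -3, max_so_far = 13
Position 4 (value 10): max_ending_here = 10, max_so_far = 13
Position 5 (value 4): max_ending_here = 14, max_so_far = 14

Maximum subarray: [10, 4]
Maximum sum: 14

The maximum subarray is [10, 4] with sum 14. This subarray runs from index 4 to index 5.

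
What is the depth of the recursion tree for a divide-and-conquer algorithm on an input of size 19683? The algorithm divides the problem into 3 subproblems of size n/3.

For divide and conquer with division factor 3:

Problem sizes at each level:
Level 0: 19683
Level 1: 6561
Level 2: 2187
Level 3: 729
Level 4: 243
Level 5: 81
Level 6: 27
Level 7: 9
Level 8: 3
Level 9: 1

The root is level 0 and the size-1 base case is level 9 (the tree spans levels 0 through 9, i.e. 10 levels counting the root), so the depth is the number of divisions: log_3(19683) = 9

The recursion tree depth is log_3(19683) = 9. At each level, the problem size is divided by 3, so it takes 9 divisions to reduce to a base case of size 1. The algorithm makes 3 recursive calls at each level.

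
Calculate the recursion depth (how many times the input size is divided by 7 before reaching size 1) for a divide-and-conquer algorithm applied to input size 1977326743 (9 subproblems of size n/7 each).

For divide and conquer with division factor 7:

Problem sizes at each level:
Level 0: 1977326743
Level 1: 282475249
Level 2: 40353607
Level 3: 5764801
Level 4: 823543
Level 5: 117649
Level 6: 16807
Level 7: 2401
Level 8: 343
Level 9: 49
Level 10: 7
Level 11: 1

The root is level 0 and the size-1 base case is level 11 (the tree spans levels 0 through 11, i.e. 12 levels counting the root), so the depth is the number of divisions: log_7(1977326743) = 11

The recursion tree depth is log_7(1977326743) = 11. At each level, the problem size is divided by 7, so it takes 11 divisions to reduce to a base case of size 1. The algorithm makes 9 recursive calls at each level.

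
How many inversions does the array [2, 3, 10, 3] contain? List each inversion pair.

Finding inversions in [2, 3, 10, 3]:

(2, 3): arr[2]=10 > arr[3]=3

Total inversions: 1

The array has 1 inversion(s): (2,3). Each pair (i,j) satisfies i < j and arr[i] > arr[j].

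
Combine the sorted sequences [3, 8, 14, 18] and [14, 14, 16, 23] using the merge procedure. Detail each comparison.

Merging process:

Compare 3 vs 14: take 3 from left. Merged: [3]
Compare 8 vs 14: take 8 from left. Merged: [3, 8]
Compare 14 vs 14: take 14 from left. Merged: [3, 8, 14]
Compare 18 vs 14: take 14 from right. Merged: [3, 8, 14, 14]
Compare 18 vs 14: take 14 from right. Merged: [3, 8, 14, 14, 14]
Compare 18 vs 16: take 16 from right. Merged: [3, 8, 14, 14, 14, 16]
Compare 18 vs 23: take 18 from left. Merged: [3, 8, 14, 14, 14, 16, 18]
Append remaining from right: [23]. Merged: [3, 8, 14, 14, 14, 16, 18, 23]

Final merged array: [3, 8, 14, 14, 14, 16, 18, 23]
Total comparisons: 7

The merged array is [3, 8, 14, 14, 14, 16, 18, 23], requiring 7 comparisons. The merge step runs in O(n) time where n is the total number of elements.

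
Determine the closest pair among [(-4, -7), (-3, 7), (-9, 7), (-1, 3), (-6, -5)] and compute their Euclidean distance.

Computing all pairwise distances among 5 points:

d((-4, -7), (-3, 7)) = 14.0357
d((-4, -7), (-9, 7)) = 14.8661
d((-4, -7), (-1, 3)) = 10.4403
d((-4, -7), (-6, -5)) = 2.8284 <-- minimum
d((-3, 7), (-9, 7)) = 6.0
d((-3, 7), (-1, 3)) = 4.4721
d((-3, 7), (-6, -5)) = 12.3693
d((-9, 7), (-1, 3)) = 8.9443
d((-9, 7), (-6, -5)) = 12.3693
d((-1, 3), (-6, -5)) = 9.434

Closest pair: (-4, -7) and (-6, -5) with distance 2.8284

The closest pair is (-4, -7) and (-6, -5) with Euclidean distance 2.8284. For 5 points, brute-force pairwise comparison is shown above. For large n, the divide-and-conquer algorithm (sort by x, recurse on halves, check the dividing strip) achieves O(n log n).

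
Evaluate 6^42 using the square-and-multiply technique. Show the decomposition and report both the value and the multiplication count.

Computing 6^42 by squaring (build up from 6^1; each line after the first costs one multiplication):

6^1 = 6
6^2 = (6^1)^2 = 6^2 = 36
6^4 = (6^2)^2 = 36^2 = 1296
6^5 = 6 * 6^4 = 6 * 1296 = 7776
6^10 = (6^5)^2 = 7776^2 = 60466176
6^20 = (6^10)^2 = 60466176^2 = 3656158440062976
6^21 = 6 * 6^20 = 6 * 3656158440062976 = 21936950640377856
6^42 = (6^21)^2 = 21936950640377856^2 = 481229803398374426442198455156736

Result: 481229803398374426442198455156736
Multiplications needed: 7 (7 lines after 6^1)

6^42 = 481229803398374426442198455156736. Using exponentiation by squaring, this requires 7 multiplications. The key idea: if the exponent is even, square the half-power; if odd, multiply by the base once.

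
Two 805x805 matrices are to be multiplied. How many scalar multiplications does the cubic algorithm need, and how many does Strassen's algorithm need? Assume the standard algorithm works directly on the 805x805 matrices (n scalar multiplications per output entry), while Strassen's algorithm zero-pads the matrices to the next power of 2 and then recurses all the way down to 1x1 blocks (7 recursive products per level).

Matrix multiplication for 805x805 matrices:

Strassen's algorithm requires power-of-2 dimensions. Pad 805x805 to 1024x1024 (next power of 2).

Standard algorithm: 805^3 = 521660125 multiplications
Strassen's algorithm: 7^(log2(1024)) = 7^10 = 282475249 multiplications
Savings: 521660125 - 282475249 = 239184876 multiplications

Standard: 521660125 multiplications (805^3). Strassen: 282475249 multiplications (7^10, after padding to 1024x1024). Strassen reduces 8 recursive multiplications to 7 at each level.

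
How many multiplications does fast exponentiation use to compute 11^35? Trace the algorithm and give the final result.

Computing 11^35 by squaring (build up from 11^1; each line after the first costs one multiplication):

11^1 = 11
11^2 = (11^1)^2 = 11^2 = 121
11^4 = (11^2)^2 = 121^2 = 14641
11^8 = (11^4)^2 = 14641^2 = 214358881
11^16 = (11^8)^2 = 214358881^2 = 45949729863572161
11^17 = 11 * 11^16 = 11 * 45949729863572161 = 505447028499293771
11^34 = (11^17)^2 = 505447028499293771^2 = 255476698618765889551019445759400441
11^35 = 11 * 11^34 = 11 * 255476698618765889551019445759400441 = 2810243684806424785061213903353404851

Result: 2810243684806424785061213903353404851
Multiplications needed: 7 (7 lines after 11^1)

11^35 = 2810243684806424785061213903353404851. Using exponentiation by squaring, this requires 7 multiplications. The key idea: if the exponent is even, square the half-power; if odd, multiply by the base once.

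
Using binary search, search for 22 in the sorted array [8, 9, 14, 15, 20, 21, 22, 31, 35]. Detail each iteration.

Binary search for 22 in [8, 9, 14, 15, 20, 21, 22, 31, 35]:

lo=0, hi=8, mid=4, arr[mid]=20 -> 20 < 22, search right half
lo=5, hi=8, mid=6, arr[mid]=22 -> Found target at index 6!

Binary search finds 22 at index 6 after 2 comparisons. The search repeatedly halves the search space by comparing with the middle element.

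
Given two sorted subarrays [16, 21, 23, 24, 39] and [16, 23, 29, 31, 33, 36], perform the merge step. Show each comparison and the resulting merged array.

Merging process:

Compare 16 vs 16: take 16 from left. Merged: [16]
Compare 21 vs 16: take 16 from right. Merged: [16, 16]
Compare 21 vs 23: take 21 from left. Merged: [16, 16, 21]
Compare 23 vs 23: take 23 from left. Merged: [16, 16, 21, 23]
Compare 24 vs 23: take 23 from right. Merged: [16, 16, 21, 23, 23]
Compare 24 vs 29: take 24 from left. Merged: [16, 16, 21, 23, 23, 24]
Compare 39 vs 29: take 29 from right. Merged: [16, 16, 21, 23, 23, 24, 29]
Compare 39 vs 31: take 31 from right. Merged: [16, 16, 21, 23, 23, 24, 29, 31]
Compare 39 vs 33: take 33 from right. Merged: [16, 16, 21, 23, 23, 24, 29, 31, 33]
Compare 39 vs 36: take 36 from right. Merged: [16, 16, 21, 23, 23, 24, 29, 31, 33, 36]
Append remaining from left: [39]. Merged: [16, 16, 21, 23, 23, 24, 29, 31, 33, 36, 39]

Final merged array: [16, 16, 21, 23, 23, 24, 29, 31, 33, 36, 39]
Total comparisons: 10

The merged array is [16, 16, 21, 23, 23, 24, 29, 31, 33, 36, 39], requiring 10 comparisons. The merge step runs in O(n) time where n is the total number of elements.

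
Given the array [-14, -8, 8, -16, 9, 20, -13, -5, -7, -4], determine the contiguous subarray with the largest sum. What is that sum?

Using Kadane's algorithm on [-14, -8, 8, -16, 9, 20, -13, -5, -7, -4]:

Scanning through the array:
Position 1 (value -8): max_ending_here = -8, max_so_far = -8
Position 2 (value 8): max_ending_here = 8, max_so_far = 8
Position 3 (value -16): max_ending_here = -8, max_so_far = 8
Position 4 (value 9): max_ending_here = 9, max_so_far = 9
Position 5 (value 20): max_ending_here = 29, max_so_far = 29
Position 6 (value -13): max_ending_here = 16, max_so_far = 29
Position 7 (value -5): max_ending_here = 11, max_so_far = 29
Position 8 (value -7): max_ending_here = 4, max_so_far = 29
Position 9 (value -4): max_ending_here = 0, max_so_far = 29

Maximum subarray: [9, 20]
Maximum sum: 29

The maximum subarray is [9, 20] with sum 29. This subarray runs from index 4 to index 5.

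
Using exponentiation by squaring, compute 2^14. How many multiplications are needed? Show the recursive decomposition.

Computing 2^14 by squaring (build up from 2^1; each line after the first costs one multiplication):

2^1 = 2
2^2 = (2^1)^2 = 2^2 = 4
2^3 = 2 * 2^2 = 2 * 4 = 8
2^6 = (2^3)^2 = 8^2 = 64
2^7 = 2 * 2^6 = 2 * 64 = 128
2^14 = (2^7)^2 = 128^2 = 16384

Result: 16384
Multiplications needed: 5 (5 lines after 2^1)

2^14 = 16384. Using exponentiation by squaring, this requires 5 multiplications. The key idea: if the exponent is even, square the half-power; if odd, multiply by the base once.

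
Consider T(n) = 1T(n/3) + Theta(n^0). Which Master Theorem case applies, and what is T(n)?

Master Theorem for T(n) = 1T(n/3) + O(n^0):

a = 1, b = 3, c = 0
log_b(a) = log_3(1) = 0.0000

Case 2: c = 0 = log_3(1) = 0.0000
T(n) = O(n^0 log n) = O(log n)

For T(n) = 1T(n/3) + O(n^0): log_3(1) = 0.0000. This is Case 2 of the Master Theorem (c = log_b(a), equal work at all levels), giving O(log n).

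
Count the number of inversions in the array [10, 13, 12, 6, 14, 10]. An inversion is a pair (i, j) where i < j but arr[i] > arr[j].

Finding inversions in [10, 13, 12, 6, 14, 10]:

(0, 3): arr[0]=10 > arr[3]=6
(1, 2): arr[1]=13 > arr[2]=12
(1, 3): arr[1]=13 > arr[3]=6
(1, 5): arr[1]=13 > arr[5]=10
(2, 3): arr[2]=12 > arr[3]=6
(2, 5): arr[2]=12 > arr[5]=10
(4, 5): arr[4]=14 > arr[5]=10

Total inversions: 7

The array has 7 inversion(s): (0,3), (1,2), (1,3), (1,5), (2,3), (2,5), (4,5). Each pair (i,j) satisfies i < j and arr[i] > arr[j].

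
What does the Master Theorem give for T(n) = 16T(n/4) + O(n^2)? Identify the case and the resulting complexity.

Master Theorem for T(n) = 16T(n/4) + O(n^2):

a = 16, b = 4, c = 2
log_b(a) = log_4(16) = 2.0000

Case 2: c = 2 = log_4(16) = 2.0000
T(n) = O(n^2 log n) = O(n^2 log n)

For T(n) = 16T(n/4) + O(n^2): log_4(16) = 2.0000. This is Case 2 of the Master Theorem (c = log_b(a), equal work at all levels), giving O(n^2 log n).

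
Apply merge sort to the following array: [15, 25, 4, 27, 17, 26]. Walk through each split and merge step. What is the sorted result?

Merge sort trace:

Split: [15, 25, 4, 27, 17, 26] -> [15, 25, 4] and [27, 17, 26]
  Split: [15, 25, 4] -> [15] and [25, 4]
    Split: [25, 4] -> [25] and [4]
    Merge: [25] + [4] -> [4, 25]
  Merge: [15] + [4, 25] -> [4, 15, 25]
  Split: [27, 17, 26] -> [27] and [17, 26]
    Split: [17, 26] -> [17] and [26]
    Merge: [17] + [26] -> [17, 26]
  Merge: [27] + [17, 26] -> [17, 26, 27]
Merge: [4, 15, 25] + [17, 26, 27] -> [4, 15, 17, 25, 26, 27]

Final sorted array: [4, 15, 17, 25, 26, 27]

The merge sort proceeds by recursively splitting the array and merging sorted halves.
After all merges, the sorted array is [4, 15, 17, 25, 26, 27].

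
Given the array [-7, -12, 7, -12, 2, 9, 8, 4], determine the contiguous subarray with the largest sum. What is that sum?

Using Kadane's algorithm on [-7, -12, 7, -12, 2, 9, 8, 4]:

Scanning through the array:
Position 1 (value -12): max_ending_here = -12, max_so_far = -7
Position 2 (value 7): max_ending_here = 7, max_so_far = 7
Position 3 (value -12): max_ending_here = -5, max_so_far = 7
Position 4 (value 2): max_ending_here = 2, max_so_far = 7
Position 5 (value 9): max_ending_here = 11, max_so_far = 11
Position 6 (value 8): max_ending_here = 19, max_so_far = 19
Position 7 (value 4): max_ending_here = 23, max_so_far = 23

Maximum subarray: [2, 9, 8, 4]
Maximum sum: 23

The maximum subarray is [2, 9, 8, 4] with sum 23. This subarray runs from index 4 to index 7.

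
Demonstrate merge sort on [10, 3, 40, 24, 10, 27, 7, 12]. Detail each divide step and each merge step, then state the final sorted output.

Merge sort trace:

Split: [10, 3, 40, 24, 10, 27, 7, 12] -> [10, 3, 40, 24] and [10, 27, 7, 12]
  Split: [10, 3, 40, 24] -> [10, 3] and [40, 24]
    Split: [10, 3] -> [10] and [3]
    Merge: [10] + [3] -> [3, 10]
    Split: [40, 24] -> [40] and [24]
    Merge: [40] + [24] -> [24, 40]
  Merge: [3, 10] + [24, 40] -> [3, 10, 24, 40]
  Split: [10, 27, 7, 12] -> [10, 27] and [7, 12]
    Split: [10, 27] -> [10] and [27]
    Merge: [10] + [27] -> [10, 27]
    Split: [7, 12] -> [7] and [12]
    Merge: [7] + [12] -> [7, 12]
  Merge: [10, 27] + [7, 12] -> [7, 10, 12, 27]
Merge: [3, 10, 24, 40] + [7, 10, 12, 27] -> [3, 7, 10, 10, 12, 24, 27, 40]

Final sorted array: [3, 7, 10, 10, 12, 24, 27, 40]

The merge sort proceeds by recursively splitting the array and merging sorted halves.
After all merges, the sorted array is [3, 7, 10, 10, 12, 24, 27, 40].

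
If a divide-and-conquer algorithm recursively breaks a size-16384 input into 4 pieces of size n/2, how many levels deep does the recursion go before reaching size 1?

For divide and conquer with division factor 2:

Problem sizes at each level:
Level 0: 16384
Level 1: 8192
Level 2: 4096
Level 3: 2048
Level 4: 1024
Level 5: 512
Level 6: 256
Level 7: 128
Level 8: 64
Level 9: 32
Level 10: 16
Level 11: 8
Level 12: 4
Level 13: 2
Level 14: 1

The root is level 0 and the size-1 base case is level 14 (the tree spans levels 0 through 14, i.e. 15 levels counting the root), so the depth is the number of divisions: log_2(16384) = 14

The recursion tree depth is log_2(16384) = 14. At each level, the problem size is divided by 2, so it takes 14 divisions to reduce to a base case of size 1. The algorithm makes 4 recursive calls at each level.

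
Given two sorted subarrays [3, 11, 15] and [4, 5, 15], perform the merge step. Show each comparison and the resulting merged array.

Merging process:

Compare 3 vs 4: take 3 from left. Merged: [3]
Compare 11 vs 4: take 4 from right. Merged: [3, 4]
Compare 11 vs 5: take 5 from right. Merged: [3, 4, 5]
Compare 11 vs 15: take 11 from left. Merged: [3, 4, 5, 11]
Compare 15 vs 15: take 15 from left. Merged: [3, 4, 5, 11, 15]
Append remaining from right: [15]. Merged: [3, 4, 5, 11, 15, 15]

Final merged array: [3, 4, 5, 11, 15, 15]
Total comparisons: 5

The merged array is [3, 4, 5, 11, 15, 15], requiring 5 comparisons. The merge step runs in O(n) time where n is the total number of elements.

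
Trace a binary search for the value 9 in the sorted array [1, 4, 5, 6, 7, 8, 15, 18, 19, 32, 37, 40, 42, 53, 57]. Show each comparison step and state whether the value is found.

Binary search for 9 in [1, 4, 5, 6, 7, 8, 15, 18, 19, 32, 37, 40, 42, 53, 57]:

lo=0, hi=14, mid=7, arr[mid]=18 -> 18 > 9, search left half
lo=0, hi=6, mid=3, arr[mid]=6 -> 6 < 9, search right half
lo=4, hi=6, mid=5, arr[mid]=8 -> 8 < 9, search right half
lo=6, hi=6, mid=6, arr[mid]=15 -> 15 > 9, search left half
lo=6 > hi=5, target 9 not found

Binary search determines that 9 is not in the array after 4 comparisons. The search space was exhausted without finding the target.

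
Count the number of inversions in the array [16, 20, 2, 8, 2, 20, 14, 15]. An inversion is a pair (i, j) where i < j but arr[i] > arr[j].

Finding inversions in [16, 20, 2, 8, 2, 20, 14, 15]:

(0, 2): arr[0]=16 > arr[2]=2
(0, 3): arr[0]=16 > arr[3]=8
(0, 4): arr[0]=16 > arr[4]=2
(0, 6): arr[0]=16 > arr[6]=14
(0, 7): arr[0]=16 > arr[7]=15
(1, 2): arr[1]=20 > arr[2]=2
(1, 3): arr[1]=20 > arr[3]=8
(1, 4): arr[1]=20 > arr[4]=2
(1, 6): arr[1]=20 > arr[6]=14
(1, 7): arr[1]=20 > arr[7]=15
(3, 4): arr[3]=8 > arr[4]=2
(5, 6): arr[5]=20 > arr[6]=14
(5, 7): arr[5]=20 > arr[7]=15

Total inversions: 13

The array has 13 inversion(s): (0,2), (0,3), (0,4), (0,6), (0,7), (1,2), (1,3), (1,4), (1,6), (1,7), (3,4), (5,6), (5,7). Each pair (i,j) satisfies i < j and arr[i] > arr[j].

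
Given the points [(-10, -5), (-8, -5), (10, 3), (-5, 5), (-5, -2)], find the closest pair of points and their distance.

Computing all pairwise distances among 5 points:

d((-10, -5), (-8, -5)) = 2.0 <-- minimum
d((-10, -5), (10, 3)) = 21.5407
d((-10, -5), (-5, 5)) = 11.1803
d((-10, -5), (-5, -2)) = 5.831
d((-8, -5), (10, 3)) = 19.6977
d((-8, -5), (-5, 5)) = 10.4403
d((-8, -5), (-5, -2)) = 4.2426
d((10, 3), (-5, 5)) = 15.1327
d((10, 3), (-5, -2)) = 15.8114
d((-5, 5), (-5, -2)) = 7.0

Closest pair: (-10, -5) and (-8, -5) with distance 2.0

The closest pair is (-10, -5) and (-8, -5) with Euclidean distance 2.0. For 5 points, brute-force pairwise comparison is shown above. For large n, the divide-and-conquer algorithm (sort by x, recurse on halves, check the dividing strip) achieves O(n log n).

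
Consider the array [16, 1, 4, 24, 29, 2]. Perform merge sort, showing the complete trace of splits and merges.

Merge sort trace:

Split: [16, 1, 4, 24, 29, 2] -> [16, 1, 4] and [24, 29, 2]
  Split: [16, 1, 4] -> [16] and [1, 4]
    Split: [1, 4] -> [1] and [4]
    Merge: [1] + [4] -> [1, 4]
  Merge: [16] + [1, 4] -> [1, 4, 16]
  Split: [24, 29, 2] -> [24] and [29, 2]
    Split: [29, 2] -> [29] and [2]
    Merge: [29] + [2] -> [2, 29]
  Merge: [24] + [2, 29] -> [2, 24, 29]
Merge: [1, 4, 16] + [2, 24, 29] -> [1, 2, 4, 16, 24, 29]

Final sorted array: [1, 2, 4, 16, 24, 29]

The merge sort proceeds by recursively splitting the array and merging sorted halves.
After all merges, the sorted array is [1, 2, 4, 16, 24, 29].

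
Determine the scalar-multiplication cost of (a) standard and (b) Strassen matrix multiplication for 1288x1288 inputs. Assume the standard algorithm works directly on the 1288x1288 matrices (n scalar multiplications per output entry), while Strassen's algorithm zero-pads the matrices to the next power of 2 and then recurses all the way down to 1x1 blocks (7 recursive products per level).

Matrix multiplication for 1288x1288 matrices:

Strassen's algorithm requires power-of-2 dimensions. Pad 1288x1288 to 2048x2048 (next power of 2).

Standard algorithm: 1288^3 = 2136719872 multiplications
Strassen's algorithm: 7^(log2(2048)) = 7^11 = 1977326743 multiplications
Savings: 2136719872 - 1977326743 = 159393129 multiplications

Standard: 2136719872 multiplications (1288^3). Strassen: 1977326743 multiplications (7^11, after padding to 2048x2048). Strassen reduces 8 recursive multiplications to 7 at each level.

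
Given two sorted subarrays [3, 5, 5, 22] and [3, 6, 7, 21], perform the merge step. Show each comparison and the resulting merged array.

Merging process:

Compare 3 vs 3: take 3 from left. Merged: [3]
Compare 5 vs 3: take 3 from right. Merged: [3, 3]
Compare 5 vs 6: take 5 from left. Merged: [3, 3, 5]
Compare 5 vs 6: take 5 from left. Merged: [3, 3, 5, 5]
Compare 22 vs 6: take 6 from right. Merged: [3, 3, 5, 5, 6]
Compare 22 vs 7: take 7 from right. Merged: [3, 3, 5, 5, 6, 7]
Compare 22 vs 21: take 21 from right. Merged: [3, 3, 5, 5, 6, 7, 21]
Append remaining from left: [22]. Merged: [3, 3, 5, 5, 6, 7, 21, 22]

Final merged array: [3, 3, 5, 5, 6, 7, 21, 22]
Total comparisons: 7

The merged array is [3, 3, 5, 5, 6, 7, 21, 22], requiring 7 comparisons. The merge step runs in O(n) time where n is the total number of elements.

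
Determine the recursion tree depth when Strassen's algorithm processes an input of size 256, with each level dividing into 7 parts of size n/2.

For divide and conquer with division factor 2:

Problem sizes at each level:
Level 0: 256
Level 1: 128
Level 2: 64
Level 3: 32
Level 4: 16
Level 5: 8
Level 6: 4
Level 7: 2
Level 8: 1

The root is level 0 and the size-1 base case is level 8 (the tree spans levels 0 through 8, i.e. 9 levels counting the root), so the depth is the number of divisions: log_2(256) = 8

The recursion tree depth is log_2(256) = 8. At each level, the problem size is divided by 2, so it takes 8 divisions to reduce to a base case of size 1. The algorithm makes 7 recursive calls at each level.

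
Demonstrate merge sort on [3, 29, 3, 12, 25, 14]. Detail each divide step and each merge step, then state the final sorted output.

Merge sort trace:

Split: [3, 29, 3, 12, 25, 14] -> [3, 29, 3] and [12, 25, 14]
  Split: [3, 29, 3] -> [3] and [29, 3]
    Split: [29, 3] -> [29] and [3]
    Merge: [29] + [3] -> [3, 29]
  Merge: [3] + [3, 29] -> [3, 3, 29]
  Split: [12, 25, 14] -> [12] and [25, 14]
    Split: [25, 14] -> [25] and [14]
    Merge: [25] + [14] -> [14, 25]
  Merge: [12] + [14, 25] -> [12, 14, 25]
Merge: [3, 3, 29] + [12, 14, 25] -> [3, 3, 12, 14, 25, 29]

Final sorted array: [3, 3, 12, 14, 25, 29]

The merge sort proceeds by recursively splitting the array and merging sorted halves.
After all merges, the sorted array is [3, 3, 12, 14, 25, 29].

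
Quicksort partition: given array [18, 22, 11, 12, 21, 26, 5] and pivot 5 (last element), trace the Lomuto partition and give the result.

Lomuto partition with pivot = 5:

Initial array: [18, 22, 11, 12, 21, 26, 5]

arr[0]=18 > 5: no swap
arr[1]=22 > 5: no swap
arr[2]=11 > 5: no swap
arr[3]=12 > 5: no swap
arr[4]=21 > 5: no swap
arr[5]=26 > 5: no swap

Place pivot at position 0: [5, 22, 11, 12, 21, 26, 18]
Pivot position: 0

After partitioning with pivot 5, the array becomes [5, 22, 11, 12, 21, 26, 18]. The pivot is placed at index 0. All elements to the left of the pivot are <= 5, and all elements to the right are > 5.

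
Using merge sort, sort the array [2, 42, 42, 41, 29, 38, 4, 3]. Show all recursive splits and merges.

Merge sort trace:

Split: [2, 42, 42, 41, 29, 38, 4, 3] -> [2, 42, 42, 41] and [29, 38, 4, 3]
  Split: [2, 42, 42, 41] -> [2, 42] and [42, 41]
    Split: [2, 42] -> [2] and [42]
    Merge: [2] + [42] -> [2, 42]
    Split: [42, 41] -> [42] and [41]
    Merge: [42] + [41] -> [41, 42]
  Merge: [2, 42] + [41, 42] -> [2, 41, 42, 42]
  Split: [29, 38, 4, 3] -> [29, 38] and [4, 3]
    Split: [29, 38] -> [29] and [38]
    Merge: [29] + [38] -> [29, 38]
    Split: [4, 3] -> [4] and [3]
    Merge: [4] + [3] -> [3, 4]
  Merge: [29, 38] + [3, 4] -> [3, 4, 29, 38]
Merge: [2, 41, 42, 42] + [3, 4, 29, 38] -> [2, 3, 4, 29, 38, 41, 42, 42]

Final sorted array: [2, 3, 4, 29, 38, 41, 42, 42]

The merge sort proceeds by recursively splitting the array and merging sorted halves.
After all merges, the sorted array is [2, 3, 4, 29, 38, 41, 42, 42].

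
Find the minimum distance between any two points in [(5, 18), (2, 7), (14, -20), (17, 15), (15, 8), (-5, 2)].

Computing all pairwise distances among 6 points:

d((5, 18), (2, 7)) = 11.4018
d((5, 18), (14, -20)) = 39.0512
d((5, 18), (17, 15)) = 12.3693
d((5, 18), (15, 8)) = 14.1421
d((5, 18), (-5, 2)) = 18.868
d((2, 7), (14, -20)) = 29.5466
d((2, 7), (17, 15)) = 17.0
d((2, 7), (15, 8)) = 13.0384
d((2, 7), (-5, 2)) = 8.6023
d((14, -20), (17, 15)) = 35.1283
d((14, -20), (15, 8)) = 28.0179
d((14, -20), (-5, 2)) = 29.0689
d((17, 15), (15, 8)) = 7.2801 <-- minimum
d((17, 15), (-5, 2)) = 25.5539
d((15, 8), (-5, 2)) = 20.8806

Closest pair: (17, 15) and (15, 8) with distance 7.2801

The closest pair is (17, 15) and (15, 8) with Euclidean distance 7.2801. For 6 points, brute-force pairwise comparison is shown above. For large n, the divide-and-conquer algorithm (sort by x, recurse on halves, check the dividing strip) achieves O(n log n).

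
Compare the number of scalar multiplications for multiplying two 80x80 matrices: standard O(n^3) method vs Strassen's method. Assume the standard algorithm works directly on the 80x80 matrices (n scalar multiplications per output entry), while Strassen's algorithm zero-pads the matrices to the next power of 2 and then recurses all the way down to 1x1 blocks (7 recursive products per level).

Matrix multiplication for 80x80 matrices:

Strassen's algorithm requires power-of-2 dimensions. Pad 80x80 to 128x128 (next power of 2).

Standard algorithm: 80^3 = 512000 multiplications
Strassen's algorithm: 7^(log2(128)) = 7^7 = 823543 multiplications
Difference: 512000 - 823543 = -311543 (Strassen uses MORE here due to padding overhead — for small or just-over-power-of-2 n, padding can outweigh the per-level savings)

Standard: 512000 multiplications (80^3). Strassen: 823543 multiplications (7^7, after padding to 128x128). Strassen reduces 8 recursive multiplications to 7 at each level.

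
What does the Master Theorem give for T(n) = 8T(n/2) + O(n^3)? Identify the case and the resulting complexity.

Master Theorem for T(n) = 8T(n/2) + O(n^3):

a = 8, b = 2, c = 3
log_b(a) = log_2(8) = 3.0000

Case 2: c = 3 = log_2(8) = 3.0000
T(n) = O(n^3 log n) = O(n^3 log n)

For T(n) = 8T(n/2) + O(n^3): log_2(8) = 3.0000. This is Case 2 of the Master Theorem (c = log_b(a), equal work at all levels), giving O(n^3 log n).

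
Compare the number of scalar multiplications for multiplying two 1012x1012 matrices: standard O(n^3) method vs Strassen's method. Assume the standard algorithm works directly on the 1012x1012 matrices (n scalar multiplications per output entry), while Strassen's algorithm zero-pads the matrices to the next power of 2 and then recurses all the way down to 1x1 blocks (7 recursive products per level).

Matrix multiplication for 1012x1012 matrices:

Strassen's algorithm requires power-of-2 dimensions. Pad 1012x1012 to 1024x1024 (next power of 2).

Standard algorithm: 1012^3 = 1036433728 multiplications
Strassen's algorithm: 7^(log2(1024)) = 7^10 = 282475249 multiplications
Savings: 1036433728 - 282475249 = 753958479 multiplications

Standard: 1036433728 multiplications (1012^3). Strassen: 282475249 multiplications (7^10, after padding to 1024x1024). Strassen reduces 8 recursive multiplications to 7 at each level.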